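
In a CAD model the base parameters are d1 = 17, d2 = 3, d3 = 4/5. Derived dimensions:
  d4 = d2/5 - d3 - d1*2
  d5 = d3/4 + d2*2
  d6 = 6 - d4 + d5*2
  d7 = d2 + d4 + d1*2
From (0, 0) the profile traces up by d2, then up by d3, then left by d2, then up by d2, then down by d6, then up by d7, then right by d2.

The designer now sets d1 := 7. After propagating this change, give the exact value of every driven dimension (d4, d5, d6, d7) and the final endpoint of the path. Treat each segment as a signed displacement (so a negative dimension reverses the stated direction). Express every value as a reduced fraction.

Apply edit: d1 := 7
  d4 = d2/5 - d3 - d1*2 = -71/5
  d5 = d3/4 + d2*2 = 31/5
  d6 = 6 - d4 + d5*2 = 163/5
  d7 = d2 + d4 + d1*2 = 14/5
Walk from origin (0, 0):
  seg 1: up by d2 = 3 → (0, 3)
  seg 2: up by d3 = 4/5 → (0, 19/5)
  seg 3: left by d2 = 3 → (-3, 19/5)
  seg 4: up by d2 = 3 → (-3, 34/5)
  seg 5: down by d6 = 163/5 → (-3, -129/5)
  seg 6: up by d7 = 14/5 → (-3, -23)
  seg 7: right by d2 = 3 → (0, -23)

d4 = -71/5
d5 = 31/5
d6 = 163/5
d7 = 14/5
endpoint = (0, -23)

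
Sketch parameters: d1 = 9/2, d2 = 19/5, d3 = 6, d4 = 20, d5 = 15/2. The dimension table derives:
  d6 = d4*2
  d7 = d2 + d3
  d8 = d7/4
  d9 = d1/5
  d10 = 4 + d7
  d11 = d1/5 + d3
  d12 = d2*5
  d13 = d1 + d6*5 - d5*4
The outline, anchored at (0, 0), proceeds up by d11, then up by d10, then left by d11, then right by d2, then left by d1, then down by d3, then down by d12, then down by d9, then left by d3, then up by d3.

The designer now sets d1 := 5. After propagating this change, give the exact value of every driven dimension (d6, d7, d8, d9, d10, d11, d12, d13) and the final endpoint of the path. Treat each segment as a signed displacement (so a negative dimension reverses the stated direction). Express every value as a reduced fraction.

d6 = 40
d7 = 49/5
d8 = 49/20
d9 = 1
d10 = 69/5
d11 = 7
d12 = 19
d13 = 175
endpoint = (-71/5, 4/5)

Apply edit: d1 := 5
  d6 = d4*2 = 40
  d7 = d2 + d3 = 49/5
  d8 = d7/4 = 49/20
  d9 = d1/5 = 1
  d10 = 4 + d7 = 69/5
  d11 = d1/5 + d3 = 7
  d12 = d2*5 = 19
  d13 = d1 + d6*5 - d5*4 = 175
Walk from origin (0, 0):
  seg 1: up by d11 = 7 → (0, 7)
  seg 2: up by d10 = 69/5 → (0, 104/5)
  seg 3: left by d11 = 7 → (-7, 104/5)
  seg 4: right by d2 = 19/5 → (-16/5, 104/5)
  seg 5: left by d1 = 5 → (-41/5, 104/5)
  seg 6: down by d3 = 6 → (-41/5, 74/5)
  seg 7: down by d12 = 19 → (-41/5, -21/5)
  seg 8: down by d9 = 1 → (-41/5, -26/5)
  seg 9: left by d3 = 6 → (-71/5, -26/5)
  seg 10: up by d3 = 6 → (-71/5, 4/5)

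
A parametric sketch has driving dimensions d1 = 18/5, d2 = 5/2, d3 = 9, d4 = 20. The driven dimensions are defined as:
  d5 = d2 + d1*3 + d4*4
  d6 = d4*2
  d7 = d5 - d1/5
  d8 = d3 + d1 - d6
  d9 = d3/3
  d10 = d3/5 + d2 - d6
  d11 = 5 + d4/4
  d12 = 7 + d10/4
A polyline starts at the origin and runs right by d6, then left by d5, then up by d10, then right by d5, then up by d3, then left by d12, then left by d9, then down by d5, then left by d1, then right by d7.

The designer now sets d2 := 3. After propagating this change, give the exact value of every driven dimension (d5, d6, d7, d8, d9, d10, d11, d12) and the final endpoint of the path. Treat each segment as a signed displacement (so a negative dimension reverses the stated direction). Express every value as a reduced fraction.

Apply edit: d2 := 3
  d5 = d2 + d1*3 + d4*4 = 469/5
  d6 = d4*2 = 40
  d7 = d5 - d1/5 = 2327/25
  d8 = d3 + d1 - d6 = -137/5
  d9 = d3/3 = 3
  d10 = d3/5 + d2 - d6 = -176/5
  d11 = 5 + d4/4 = 10
  d12 = 7 + d10/4 = -9/5
Walk from origin (0, 0):
  seg 1: right by d6 = 40 → (40, 0)
  seg 2: left by d5 = 469/5 → (-269/5, 0)
  seg 3: up by d10 = -176/5 → (-269/5, -176/5)
  seg 4: right by d5 = 469/5 → (40, -176/5)
  seg 5: up by d3 = 9 → (40, -131/5)
  seg 6: left by d12 = -9/5 → (209/5, -131/5)
  seg 7: left by d9 = 3 → (194/5, -131/5)
  seg 8: down by d5 = 469/5 → (194/5, -120)
  seg 9: left by d1 = 18/5 → (176/5, -120)
  seg 10: right by d7 = 2327/25 → (3207/25, -120)

d5 = 469/5
d6 = 40
d7 = 2327/25
d8 = -137/5
d9 = 3
d10 = -176/5
d11 = 10
d12 = -9/5
endpoint = (3207/25, -120)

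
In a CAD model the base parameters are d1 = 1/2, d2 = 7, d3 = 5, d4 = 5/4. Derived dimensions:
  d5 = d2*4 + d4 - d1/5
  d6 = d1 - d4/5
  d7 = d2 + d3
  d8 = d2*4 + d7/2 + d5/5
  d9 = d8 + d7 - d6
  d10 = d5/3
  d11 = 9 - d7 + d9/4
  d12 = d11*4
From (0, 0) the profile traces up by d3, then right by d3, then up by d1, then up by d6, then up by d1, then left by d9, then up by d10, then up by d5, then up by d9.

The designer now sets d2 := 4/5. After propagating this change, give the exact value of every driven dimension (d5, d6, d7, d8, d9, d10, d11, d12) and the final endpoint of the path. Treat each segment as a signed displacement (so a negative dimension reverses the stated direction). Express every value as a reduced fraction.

Apply edit: d2 := 4/5
  d5 = d2*4 + d4 - d1/5 = 87/20
  d6 = d1 - d4/5 = 1/4
  d7 = d2 + d3 = 29/5
  d8 = d2*4 + d7/2 + d5/5 = 697/100
  d9 = d8 + d7 - d6 = 313/25
  d10 = d5/3 = 29/20
  d11 = 9 - d7 + d9/4 = 633/100
  d12 = d11*4 = 633/25
Walk from origin (0, 0):
  seg 1: up by d3 = 5 → (0, 5)
  seg 2: right by d3 = 5 → (5, 5)
  seg 3: up by d1 = 1/2 → (5, 11/2)
  seg 4: up by d6 = 1/4 → (5, 23/4)
  seg 5: up by d1 = 1/2 → (5, 25/4)
  seg 6: left by d9 = 313/25 → (-188/25, 25/4)
  seg 7: up by d10 = 29/20 → (-188/25, 77/10)
  seg 8: up by d5 = 87/20 → (-188/25, 241/20)
  seg 9: up by d9 = 313/25 → (-188/25, 2457/100)

d5 = 87/20
d6 = 1/4
d7 = 29/5
d8 = 697/100
d9 = 313/25
d10 = 29/20
d11 = 633/100
d12 = 633/25
endpoint = (-188/25, 2457/100)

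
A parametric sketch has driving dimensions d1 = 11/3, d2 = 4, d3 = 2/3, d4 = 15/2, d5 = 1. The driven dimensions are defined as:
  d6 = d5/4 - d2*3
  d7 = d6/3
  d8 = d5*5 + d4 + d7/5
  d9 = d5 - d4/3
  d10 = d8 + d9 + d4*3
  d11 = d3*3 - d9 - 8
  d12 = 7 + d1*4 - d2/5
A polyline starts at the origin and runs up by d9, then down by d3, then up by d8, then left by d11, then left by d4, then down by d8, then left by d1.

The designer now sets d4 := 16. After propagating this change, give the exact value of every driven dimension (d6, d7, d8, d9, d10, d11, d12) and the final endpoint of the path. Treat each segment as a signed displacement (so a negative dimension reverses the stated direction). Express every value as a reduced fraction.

d6 = -47/4
d7 = -47/12
d8 = 1213/60
d9 = -13/3
d10 = 3833/60
d11 = -5/3
d12 = 313/15
endpoint = (-18, -5)

Apply edit: d4 := 16
  d6 = d5/4 - d2*3 = -47/4
  d7 = d6/3 = -47/12
  d8 = d5*5 + d4 + d7/5 = 1213/60
  d9 = d5 - d4/3 = -13/3
  d10 = d8 + d9 + d4*3 = 3833/60
  d11 = d3*3 - d9 - 8 = -5/3
  d12 = 7 + d1*4 - d2/5 = 313/15
Walk from origin (0, 0):
  seg 1: up by d9 = -13/3 → (0, -13/3)
  seg 2: down by d3 = 2/3 → (0, -5)
  seg 3: up by d8 = 1213/60 → (0, 913/60)
  seg 4: left by d11 = -5/3 → (5/3, 913/60)
  seg 5: left by d4 = 16 → (-43/3, 913/60)
  seg 6: down by d8 = 1213/60 → (-43/3, -5)
  seg 7: left by d1 = 11/3 → (-18, -5)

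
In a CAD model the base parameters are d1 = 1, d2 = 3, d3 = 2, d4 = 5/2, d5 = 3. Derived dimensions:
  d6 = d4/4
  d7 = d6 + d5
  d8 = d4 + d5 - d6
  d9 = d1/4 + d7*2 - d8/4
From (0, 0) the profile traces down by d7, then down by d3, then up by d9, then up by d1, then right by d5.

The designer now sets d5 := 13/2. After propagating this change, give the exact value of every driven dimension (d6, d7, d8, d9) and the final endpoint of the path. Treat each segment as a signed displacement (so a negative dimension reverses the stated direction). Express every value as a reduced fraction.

d6 = 5/8
d7 = 57/8
d8 = 67/8
d9 = 397/32
endpoint = (13/2, 137/32)

Apply edit: d5 := 13/2
  d6 = d4/4 = 5/8
  d7 = d6 + d5 = 57/8
  d8 = d4 + d5 - d6 = 67/8
  d9 = d1/4 + d7*2 - d8/4 = 397/32
Walk from origin (0, 0):
  seg 1: down by d7 = 57/8 → (0, -57/8)
  seg 2: down by d3 = 2 → (0, -73/8)
  seg 3: up by d9 = 397/32 → (0, 105/32)
  seg 4: up by d1 = 1 → (0, 137/32)
  seg 5: right by d5 = 13/2 → (13/2, 137/32)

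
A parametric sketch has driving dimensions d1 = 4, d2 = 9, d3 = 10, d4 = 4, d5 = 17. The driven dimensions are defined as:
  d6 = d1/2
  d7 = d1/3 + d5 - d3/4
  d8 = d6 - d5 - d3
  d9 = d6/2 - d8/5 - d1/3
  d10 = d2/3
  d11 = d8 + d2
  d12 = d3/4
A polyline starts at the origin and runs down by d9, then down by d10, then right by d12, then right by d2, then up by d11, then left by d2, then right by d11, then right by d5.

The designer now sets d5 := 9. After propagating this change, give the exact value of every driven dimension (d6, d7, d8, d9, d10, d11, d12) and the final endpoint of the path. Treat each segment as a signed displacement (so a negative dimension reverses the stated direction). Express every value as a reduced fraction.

d6 = 2
d7 = 47/6
d8 = -17
d9 = 46/15
d10 = 3
d11 = -8
d12 = 5/2
endpoint = (7/2, -211/15)

Apply edit: d5 := 9
  d6 = d1/2 = 2
  d7 = d1/3 + d5 - d3/4 = 47/6
  d8 = d6 - d5 - d3 = -17
  d9 = d6/2 - d8/5 - d1/3 = 46/15
  d10 = d2/3 = 3
  d11 = d8 + d2 = -8
  d12 = d3/4 = 5/2
Walk from origin (0, 0):
  seg 1: down by d9 = 46/15 → (0, -46/15)
  seg 2: down by d10 = 3 → (0, -91/15)
  seg 3: right by d12 = 5/2 → (5/2, -91/15)
  seg 4: right by d2 = 9 → (23/2, -91/15)
  seg 5: up by d11 = -8 → (23/2, -211/15)
  seg 6: left by d2 = 9 → (5/2, -211/15)
  seg 7: right by d11 = -8 → (-11/2, -211/15)
  seg 8: right by d5 = 9 → (7/2, -211/15)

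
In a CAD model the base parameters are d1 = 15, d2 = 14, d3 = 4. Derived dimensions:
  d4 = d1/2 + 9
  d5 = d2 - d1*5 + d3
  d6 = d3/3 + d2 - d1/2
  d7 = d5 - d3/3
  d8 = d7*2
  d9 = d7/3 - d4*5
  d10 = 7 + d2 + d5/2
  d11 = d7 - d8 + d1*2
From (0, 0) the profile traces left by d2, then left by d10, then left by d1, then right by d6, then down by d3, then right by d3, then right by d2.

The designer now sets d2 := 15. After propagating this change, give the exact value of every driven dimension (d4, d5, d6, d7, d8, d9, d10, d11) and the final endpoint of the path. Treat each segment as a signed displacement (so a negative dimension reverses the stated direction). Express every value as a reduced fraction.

Apply edit: d2 := 15
  d4 = d1/2 + 9 = 33/2
  d5 = d2 - d1*5 + d3 = -56
  d6 = d3/3 + d2 - d1/2 = 53/6
  d7 = d5 - d3/3 = -172/3
  d8 = d7*2 = -344/3
  d9 = d7/3 - d4*5 = -1829/18
  d10 = 7 + d2 + d5/2 = -6
  d11 = d7 - d8 + d1*2 = 262/3
Walk from origin (0, 0):
  seg 1: left by d2 = 15 → (-15, 0)
  seg 2: left by d10 = -6 → (-9, 0)
  seg 3: left by d1 = 15 → (-24, 0)
  seg 4: right by d6 = 53/6 → (-91/6, 0)
  seg 5: down by d3 = 4 → (-91/6, -4)
  seg 6: right by d3 = 4 → (-67/6, -4)
  seg 7: right by d2 = 15 → (23/6, -4)

d4 = 33/2
d5 = -56
d6 = 53/6
d7 = -172/3
d8 = -344/3
d9 = -1829/18
d10 = -6
d11 = 262/3
endpoint = (23/6, -4)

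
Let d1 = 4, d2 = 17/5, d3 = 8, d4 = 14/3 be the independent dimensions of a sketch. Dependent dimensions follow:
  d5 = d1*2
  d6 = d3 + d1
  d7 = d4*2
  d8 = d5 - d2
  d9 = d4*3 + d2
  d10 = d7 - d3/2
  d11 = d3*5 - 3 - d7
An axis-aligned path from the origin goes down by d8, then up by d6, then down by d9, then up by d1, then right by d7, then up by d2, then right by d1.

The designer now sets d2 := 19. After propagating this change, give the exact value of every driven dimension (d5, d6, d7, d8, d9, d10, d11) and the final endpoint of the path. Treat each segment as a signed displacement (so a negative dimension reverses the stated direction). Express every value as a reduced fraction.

d5 = 8
d6 = 12
d7 = 28/3
d8 = -11
d9 = 33
d10 = 16/3
d11 = 83/3
endpoint = (40/3, 13)

Apply edit: d2 := 19
  d5 = d1*2 = 8
  d6 = d3 + d1 = 12
  d7 = d4*2 = 28/3
  d8 = d5 - d2 = -11
  d9 = d4*3 + d2 = 33
  d10 = d7 - d3/2 = 16/3
  d11 = d3*5 - 3 - d7 = 83/3
Walk from origin (0, 0):
  seg 1: down by d8 = -11 → (0, 11)
  seg 2: up by d6 = 12 → (0, 23)
  seg 3: down by d9 = 33 → (0, -10)
  seg 4: up by d1 = 4 → (0, -6)
  seg 5: right by d7 = 28/3 → (28/3, -6)
  seg 6: up by d2 = 19 → (28/3, 13)
  seg 7: right by d1 = 4 → (40/3, 13)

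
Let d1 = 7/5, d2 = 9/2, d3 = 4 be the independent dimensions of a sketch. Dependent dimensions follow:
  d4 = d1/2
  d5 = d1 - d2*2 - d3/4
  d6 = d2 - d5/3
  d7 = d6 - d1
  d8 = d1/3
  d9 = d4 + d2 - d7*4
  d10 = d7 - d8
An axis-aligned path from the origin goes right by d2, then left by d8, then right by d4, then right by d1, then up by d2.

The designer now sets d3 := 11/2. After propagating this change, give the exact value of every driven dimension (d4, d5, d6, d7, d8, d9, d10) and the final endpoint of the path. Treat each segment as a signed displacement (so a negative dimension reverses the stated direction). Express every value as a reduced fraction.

d4 = 7/10
d5 = -359/40
d6 = 899/120
d7 = 731/120
d8 = 7/15
d9 = -115/6
d10 = 45/8
endpoint = (92/15, 9/2)

Apply edit: d3 := 11/2
  d4 = d1/2 = 7/10
  d5 = d1 - d2*2 - d3/4 = -359/40
  d6 = d2 - d5/3 = 899/120
  d7 = d6 - d1 = 731/120
  d8 = d1/3 = 7/15
  d9 = d4 + d2 - d7*4 = -115/6
  d10 = d7 - d8 = 45/8
Walk from origin (0, 0):
  seg 1: right by d2 = 9/2 → (9/2, 0)
  seg 2: left by d8 = 7/15 → (121/30, 0)
  seg 3: right by d4 = 7/10 → (71/15, 0)
  seg 4: right by d1 = 7/5 → (92/15, 0)
  seg 5: up by d2 = 9/2 → (92/15, 9/2)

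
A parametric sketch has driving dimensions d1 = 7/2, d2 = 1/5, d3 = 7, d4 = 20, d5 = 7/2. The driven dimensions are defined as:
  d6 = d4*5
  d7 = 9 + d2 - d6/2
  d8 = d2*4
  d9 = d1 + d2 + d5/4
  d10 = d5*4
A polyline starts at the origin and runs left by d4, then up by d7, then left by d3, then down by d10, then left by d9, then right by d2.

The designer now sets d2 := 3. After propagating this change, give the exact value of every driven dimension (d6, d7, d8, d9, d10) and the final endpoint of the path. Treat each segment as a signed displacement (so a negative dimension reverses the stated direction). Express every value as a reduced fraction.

d6 = 100
d7 = -38
d8 = 12
d9 = 59/8
d10 = 14
endpoint = (-251/8, -52)

Apply edit: d2 := 3
  d6 = d4*5 = 100
  d7 = 9 + d2 - d6/2 = -38
  d8 = d2*4 = 12
  d9 = d1 + d2 + d5/4 = 59/8
  d10 = d5*4 = 14
Walk from origin (0, 0):
  seg 1: left by d4 = 20 → (-20, 0)
  seg 2: up by d7 = -38 → (-20, -38)
  seg 3: left by d3 = 7 → (-27, -38)
  seg 4: down by d10 = 14 → (-27, -52)
  seg 5: left by d9 = 59/8 → (-275/8, -52)
  seg 6: right by d2 = 3 → (-251/8, -52)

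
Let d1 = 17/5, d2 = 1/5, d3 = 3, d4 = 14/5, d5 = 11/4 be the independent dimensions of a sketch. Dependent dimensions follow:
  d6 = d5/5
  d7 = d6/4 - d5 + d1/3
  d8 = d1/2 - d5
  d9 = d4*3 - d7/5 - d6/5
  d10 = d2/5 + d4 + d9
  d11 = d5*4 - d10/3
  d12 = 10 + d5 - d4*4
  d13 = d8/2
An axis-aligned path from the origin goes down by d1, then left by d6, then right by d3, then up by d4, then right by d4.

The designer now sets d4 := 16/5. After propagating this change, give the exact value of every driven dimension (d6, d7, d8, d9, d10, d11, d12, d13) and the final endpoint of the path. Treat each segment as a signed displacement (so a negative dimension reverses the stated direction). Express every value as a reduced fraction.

d6 = 11/20
d7 = -71/48
d8 = -21/20
d9 = 11743/1200
d10 = 15631/1200
d11 = 23969/3600
d12 = -1/20
d13 = -21/40
endpoint = (113/20, -1/5)

Apply edit: d4 := 16/5
  d6 = d5/5 = 11/20
  d7 = d6/4 - d5 + d1/3 = -71/48
  d8 = d1/2 - d5 = -21/20
  d9 = d4*3 - d7/5 - d6/5 = 11743/1200
  d10 = d2/5 + d4 + d9 = 15631/1200
  d11 = d5*4 - d10/3 = 23969/3600
  d12 = 10 + d5 - d4*4 = -1/20
  d13 = d8/2 = -21/40
Walk from origin (0, 0):
  seg 1: down by d1 = 17/5 → (0, -17/5)
  seg 2: left by d6 = 11/20 → (-11/20, -17/5)
  seg 3: right by d3 = 3 → (49/20, -17/5)
  seg 4: up by d4 = 16/5 → (49/20, -1/5)
  seg 5: right by d4 = 16/5 → (113/20, -1/5)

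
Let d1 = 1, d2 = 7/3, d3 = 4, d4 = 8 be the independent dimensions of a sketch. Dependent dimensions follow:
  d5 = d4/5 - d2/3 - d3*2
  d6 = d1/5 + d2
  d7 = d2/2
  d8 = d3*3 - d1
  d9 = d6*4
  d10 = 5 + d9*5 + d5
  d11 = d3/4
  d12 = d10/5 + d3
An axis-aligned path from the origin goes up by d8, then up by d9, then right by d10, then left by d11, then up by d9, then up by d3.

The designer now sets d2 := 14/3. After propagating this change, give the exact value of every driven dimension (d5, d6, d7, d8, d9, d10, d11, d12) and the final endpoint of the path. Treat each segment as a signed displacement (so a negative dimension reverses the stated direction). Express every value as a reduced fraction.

d5 = -358/45
d6 = 73/15
d7 = 7/3
d8 = 11
d9 = 292/15
d10 = 4247/45
d11 = 1
d12 = 5147/225
endpoint = (4202/45, 809/15)

Apply edit: d2 := 14/3
  d5 = d4/5 - d2/3 - d3*2 = -358/45
  d6 = d1/5 + d2 = 73/15
  d7 = d2/2 = 7/3
  d8 = d3*3 - d1 = 11
  d9 = d6*4 = 292/15
  d10 = 5 + d9*5 + d5 = 4247/45
  d11 = d3/4 = 1
  d12 = d10/5 + d3 = 5147/225
Walk from origin (0, 0):
  seg 1: up by d8 = 11 → (0, 11)
  seg 2: up by d9 = 292/15 → (0, 457/15)
  seg 3: right by d10 = 4247/45 → (4247/45, 457/15)
  seg 4: left by d11 = 1 → (4202/45, 457/15)
  seg 5: up by d9 = 292/15 → (4202/45, 749/15)
  seg 6: up by d3 = 4 → (4202/45, 809/15)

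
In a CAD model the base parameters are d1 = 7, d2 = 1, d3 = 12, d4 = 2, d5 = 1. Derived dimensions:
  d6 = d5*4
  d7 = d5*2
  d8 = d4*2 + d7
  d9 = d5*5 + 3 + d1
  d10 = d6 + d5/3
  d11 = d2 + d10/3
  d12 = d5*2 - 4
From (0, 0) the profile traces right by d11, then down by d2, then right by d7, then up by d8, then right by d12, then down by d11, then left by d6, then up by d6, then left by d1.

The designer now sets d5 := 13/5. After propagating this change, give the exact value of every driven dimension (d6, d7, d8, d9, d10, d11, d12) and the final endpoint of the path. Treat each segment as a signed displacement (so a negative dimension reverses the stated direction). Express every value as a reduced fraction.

d6 = 52/5
d7 = 26/5
d8 = 46/5
d9 = 23
d10 = 169/15
d11 = 214/45
d12 = 6/5
endpoint = (-281/45, 623/45)

Apply edit: d5 := 13/5
  d6 = d5*4 = 52/5
  d7 = d5*2 = 26/5
  d8 = d4*2 + d7 = 46/5
  d9 = d5*5 + 3 + d1 = 23
  d10 = d6 + d5/3 = 169/15
  d11 = d2 + d10/3 = 214/45
  d12 = d5*2 - 4 = 6/5
Walk from origin (0, 0):
  seg 1: right by d11 = 214/45 → (214/45, 0)
  seg 2: down by d2 = 1 → (214/45, -1)
  seg 3: right by d7 = 26/5 → (448/45, -1)
  seg 4: up by d8 = 46/5 → (448/45, 41/5)
  seg 5: right by d12 = 6/5 → (502/45, 41/5)
  seg 6: down by d11 = 214/45 → (502/45, 31/9)
  seg 7: left by d6 = 52/5 → (34/45, 31/9)
  seg 8: up by d6 = 52/5 → (34/45, 623/45)
  seg 9: left by d1 = 7 → (-281/45, 623/45)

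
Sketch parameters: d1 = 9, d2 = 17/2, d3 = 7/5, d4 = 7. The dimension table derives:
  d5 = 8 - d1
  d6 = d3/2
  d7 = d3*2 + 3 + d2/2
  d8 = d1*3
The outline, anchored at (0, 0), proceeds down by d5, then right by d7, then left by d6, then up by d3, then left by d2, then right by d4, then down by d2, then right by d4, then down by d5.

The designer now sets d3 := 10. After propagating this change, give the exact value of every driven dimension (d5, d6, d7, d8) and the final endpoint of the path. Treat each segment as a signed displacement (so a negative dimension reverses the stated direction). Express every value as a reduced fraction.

d5 = -1
d6 = 5
d7 = 109/4
d8 = 27
endpoint = (111/4, 7/2)

Apply edit: d3 := 10
  d5 = 8 - d1 = -1
  d6 = d3/2 = 5
  d7 = d3*2 + 3 + d2/2 = 109/4
  d8 = d1*3 = 27
Walk from origin (0, 0):
  seg 1: down by d5 = -1 → (0, 1)
  seg 2: right by d7 = 109/4 → (109/4, 1)
  seg 3: left by d6 = 5 → (89/4, 1)
  seg 4: up by d3 = 10 → (89/4, 11)
  seg 5: left by d2 = 17/2 → (55/4, 11)
  seg 6: right by d4 = 7 → (83/4, 11)
  seg 7: down by d2 = 17/2 → (83/4, 5/2)
  seg 8: right by d4 = 7 → (111/4, 5/2)
  seg 9: down by d5 = -1 → (111/4, 7/2)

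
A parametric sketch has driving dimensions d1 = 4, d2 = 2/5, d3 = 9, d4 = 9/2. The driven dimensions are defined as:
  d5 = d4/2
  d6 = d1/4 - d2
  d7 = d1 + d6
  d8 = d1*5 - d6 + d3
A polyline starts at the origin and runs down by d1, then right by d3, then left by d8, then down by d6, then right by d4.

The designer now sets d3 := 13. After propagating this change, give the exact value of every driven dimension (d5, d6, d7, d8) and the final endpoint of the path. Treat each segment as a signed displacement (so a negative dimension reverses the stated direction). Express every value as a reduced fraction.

d5 = 9/4
d6 = 3/5
d7 = 23/5
d8 = 162/5
endpoint = (-149/10, -23/5)

Apply edit: d3 := 13
  d5 = d4/2 = 9/4
  d6 = d1/4 - d2 = 3/5
  d7 = d1 + d6 = 23/5
  d8 = d1*5 - d6 + d3 = 162/5
Walk from origin (0, 0):
  seg 1: down by d1 = 4 → (0, -4)
  seg 2: right by d3 = 13 → (13, -4)
  seg 3: left by d8 = 162/5 → (-97/5, -4)
  seg 4: down by d6 = 3/5 → (-97/5, -23/5)
  seg 5: right by d4 = 9/2 → (-149/10, -23/5)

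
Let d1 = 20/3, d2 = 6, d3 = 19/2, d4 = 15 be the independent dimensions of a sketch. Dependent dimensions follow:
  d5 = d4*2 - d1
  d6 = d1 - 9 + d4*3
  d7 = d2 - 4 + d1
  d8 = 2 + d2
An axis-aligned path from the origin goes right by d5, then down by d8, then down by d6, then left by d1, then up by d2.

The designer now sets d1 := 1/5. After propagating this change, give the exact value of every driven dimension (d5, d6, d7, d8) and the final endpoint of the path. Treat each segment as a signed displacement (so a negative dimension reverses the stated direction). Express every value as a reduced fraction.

d5 = 149/5
d6 = 181/5
d7 = 11/5
d8 = 8
endpoint = (148/5, -191/5)

Apply edit: d1 := 1/5
  d5 = d4*2 - d1 = 149/5
  d6 = d1 - 9 + d4*3 = 181/5
  d7 = d2 - 4 + d1 = 11/5
  d8 = 2 + d2 = 8
Walk from origin (0, 0):
  seg 1: right by d5 = 149/5 → (149/5, 0)
  seg 2: down by d8 = 8 → (149/5, -8)
  seg 3: down by d6 = 181/5 → (149/5, -221/5)
  seg 4: left by d1 = 1/5 → (148/5, -221/5)
  seg 5: up by d2 = 6 → (148/5, -191/5)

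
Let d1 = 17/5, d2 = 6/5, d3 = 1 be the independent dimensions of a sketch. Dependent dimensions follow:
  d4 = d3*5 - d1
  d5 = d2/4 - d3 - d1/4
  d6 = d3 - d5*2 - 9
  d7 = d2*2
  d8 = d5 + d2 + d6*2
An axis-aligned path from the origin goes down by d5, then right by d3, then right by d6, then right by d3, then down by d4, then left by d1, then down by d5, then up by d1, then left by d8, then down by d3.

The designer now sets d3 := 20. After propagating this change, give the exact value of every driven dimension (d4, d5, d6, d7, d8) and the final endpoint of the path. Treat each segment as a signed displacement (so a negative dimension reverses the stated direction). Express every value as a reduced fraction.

d4 = 483/5
d5 = -411/20
d6 = 521/10
d7 = 12/5
d8 = 1697/20
endpoint = (77/20, -721/10)

Apply edit: d3 := 20
  d4 = d3*5 - d1 = 483/5
  d5 = d2/4 - d3 - d1/4 = -411/20
  d6 = d3 - d5*2 - 9 = 521/10
  d7 = d2*2 = 12/5
  d8 = d5 + d2 + d6*2 = 1697/20
Walk from origin (0, 0):
  seg 1: down by d5 = -411/20 → (0, 411/20)
  seg 2: right by d3 = 20 → (20, 411/20)
  seg 3: right by d6 = 521/10 → (721/10, 411/20)
  seg 4: right by d3 = 20 → (921/10, 411/20)
  seg 5: down by d4 = 483/5 → (921/10, -1521/20)
  seg 6: left by d1 = 17/5 → (887/10, -1521/20)
  seg 7: down by d5 = -411/20 → (887/10, -111/2)
  seg 8: up by d1 = 17/5 → (887/10, -521/10)
  seg 9: left by d8 = 1697/20 → (77/20, -521/10)
  seg 10: down by d3 = 20 → (77/20, -721/10)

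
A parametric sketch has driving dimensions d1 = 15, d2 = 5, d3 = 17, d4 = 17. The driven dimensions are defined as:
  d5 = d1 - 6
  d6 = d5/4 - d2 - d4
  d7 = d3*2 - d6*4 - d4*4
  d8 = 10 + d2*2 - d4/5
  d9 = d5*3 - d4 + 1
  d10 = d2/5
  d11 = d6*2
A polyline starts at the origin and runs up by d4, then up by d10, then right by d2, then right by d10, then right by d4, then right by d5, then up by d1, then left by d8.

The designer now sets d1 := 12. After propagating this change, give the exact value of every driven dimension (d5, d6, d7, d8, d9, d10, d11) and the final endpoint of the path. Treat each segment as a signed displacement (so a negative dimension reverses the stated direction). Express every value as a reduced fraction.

d5 = 6
d6 = -41/2
d7 = 48
d8 = 83/5
d9 = 2
d10 = 1
d11 = -41
endpoint = (62/5, 30)

Apply edit: d1 := 12
  d5 = d1 - 6 = 6
  d6 = d5/4 - d2 - d4 = -41/2
  d7 = d3*2 - d6*4 - d4*4 = 48
  d8 = 10 + d2*2 - d4/5 = 83/5
  d9 = d5*3 - d4 + 1 = 2
  d10 = d2/5 = 1
  d11 = d6*2 = -41
Walk from origin (0, 0):
  seg 1: up by d4 = 17 → (0, 17)
  seg 2: up by d10 = 1 → (0, 18)
  seg 3: right by d2 = 5 → (5, 18)
  seg 4: right by d10 = 1 → (6, 18)
  seg 5: right by d4 = 17 → (23, 18)
  seg 6: right by d5 = 6 → (29, 18)
  seg 7: up by d1 = 12 → (29, 30)
  seg 8: left by d8 = 83/5 → (62/5, 30)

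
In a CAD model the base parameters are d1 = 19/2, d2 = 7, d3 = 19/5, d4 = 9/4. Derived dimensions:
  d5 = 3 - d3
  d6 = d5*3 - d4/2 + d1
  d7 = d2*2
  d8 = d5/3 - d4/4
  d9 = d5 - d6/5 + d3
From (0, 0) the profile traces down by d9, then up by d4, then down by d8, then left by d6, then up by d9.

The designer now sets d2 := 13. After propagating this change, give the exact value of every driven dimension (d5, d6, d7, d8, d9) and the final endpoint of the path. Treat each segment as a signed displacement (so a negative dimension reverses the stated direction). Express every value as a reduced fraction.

Apply edit: d2 := 13
  d5 = 3 - d3 = -4/5
  d6 = d5*3 - d4/2 + d1 = 239/40
  d7 = d2*2 = 26
  d8 = d5/3 - d4/4 = -199/240
  d9 = d5 - d6/5 + d3 = 361/200
Walk from origin (0, 0):
  seg 1: down by d9 = 361/200 → (0, -361/200)
  seg 2: up by d4 = 9/4 → (0, 89/200)
  seg 3: down by d8 = -199/240 → (0, 1529/1200)
  seg 4: left by d6 = 239/40 → (-239/40, 1529/1200)
  seg 5: up by d9 = 361/200 → (-239/40, 739/240)

d5 = -4/5
d6 = 239/40
d7 = 26
d8 = -199/240
d9 = 361/200
endpoint = (-239/40, 739/240)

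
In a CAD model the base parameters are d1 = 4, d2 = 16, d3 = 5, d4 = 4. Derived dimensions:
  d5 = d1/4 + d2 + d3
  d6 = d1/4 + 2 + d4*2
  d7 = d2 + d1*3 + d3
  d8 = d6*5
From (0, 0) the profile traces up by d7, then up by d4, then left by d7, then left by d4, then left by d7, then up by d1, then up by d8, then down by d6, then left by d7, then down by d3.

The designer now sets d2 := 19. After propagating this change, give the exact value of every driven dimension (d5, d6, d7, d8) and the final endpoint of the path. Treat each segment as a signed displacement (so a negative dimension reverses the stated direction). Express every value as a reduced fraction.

d5 = 25
d6 = 11
d7 = 36
d8 = 55
endpoint = (-112, 83)

Apply edit: d2 := 19
  d5 = d1/4 + d2 + d3 = 25
  d6 = d1/4 + 2 + d4*2 = 11
  d7 = d2 + d1*3 + d3 = 36
  d8 = d6*5 = 55
Walk from origin (0, 0):
  seg 1: up by d7 = 36 → (0, 36)
  seg 2: up by d4 = 4 → (0, 40)
  seg 3: left by d7 = 36 → (-36, 40)
  seg 4: left by d4 = 4 → (-40, 40)
  seg 5: left by d7 = 36 → (-76, 40)
  seg 6: up by d1 = 4 → (-76, 44)
  seg 7: up by d8 = 55 → (-76, 99)
  seg 8: down by d6 = 11 → (-76, 88)
  seg 9: left by d7 = 36 → (-112, 88)
  seg 10: down by d3 = 5 → (-112, 83)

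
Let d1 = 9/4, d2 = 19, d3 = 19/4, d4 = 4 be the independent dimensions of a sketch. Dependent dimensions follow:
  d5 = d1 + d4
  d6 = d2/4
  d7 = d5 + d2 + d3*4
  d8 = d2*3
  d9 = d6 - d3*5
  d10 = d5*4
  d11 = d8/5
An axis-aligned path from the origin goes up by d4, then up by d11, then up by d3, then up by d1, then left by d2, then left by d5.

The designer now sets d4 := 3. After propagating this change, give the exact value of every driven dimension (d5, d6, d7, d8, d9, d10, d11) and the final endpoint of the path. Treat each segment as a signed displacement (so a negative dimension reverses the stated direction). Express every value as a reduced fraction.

Apply edit: d4 := 3
  d5 = d1 + d4 = 21/4
  d6 = d2/4 = 19/4
  d7 = d5 + d2 + d3*4 = 173/4
  d8 = d2*3 = 57
  d9 = d6 - d3*5 = -19
  d10 = d5*4 = 21
  d11 = d8/5 = 57/5
Walk from origin (0, 0):
  seg 1: up by d4 = 3 → (0, 3)
  seg 2: up by d11 = 57/5 → (0, 72/5)
  seg 3: up by d3 = 19/4 → (0, 383/20)
  seg 4: up by d1 = 9/4 → (0, 107/5)
  seg 5: left by d2 = 19 → (-19, 107/5)
  seg 6: left by d5 = 21/4 → (-97/4, 107/5)

d5 = 21/4
d6 = 19/4
d7 = 173/4
d8 = 57
d9 = -19
d10 = 21
d11 = 57/5
endpoint = (-97/4, 107/5)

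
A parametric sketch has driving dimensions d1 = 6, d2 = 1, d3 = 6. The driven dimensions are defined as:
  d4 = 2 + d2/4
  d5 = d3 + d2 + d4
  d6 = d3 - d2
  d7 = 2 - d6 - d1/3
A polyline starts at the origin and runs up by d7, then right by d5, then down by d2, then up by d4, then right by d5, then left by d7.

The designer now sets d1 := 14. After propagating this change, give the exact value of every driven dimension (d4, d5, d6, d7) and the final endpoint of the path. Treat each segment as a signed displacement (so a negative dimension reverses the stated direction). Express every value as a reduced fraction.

Apply edit: d1 := 14
  d4 = 2 + d2/4 = 9/4
  d5 = d3 + d2 + d4 = 37/4
  d6 = d3 - d2 = 5
  d7 = 2 - d6 - d1/3 = -23/3
Walk from origin (0, 0):
  seg 1: up by d7 = -23/3 → (0, -23/3)
  seg 2: right by d5 = 37/4 → (37/4, -23/3)
  seg 3: down by d2 = 1 → (37/4, -26/3)
  seg 4: up by d4 = 9/4 → (37/4, -77/12)
  seg 5: right by d5 = 37/4 → (37/2, -77/12)
  seg 6: left by d7 = -23/3 → (157/6, -77/12)

d4 = 9/4
d5 = 37/4
d6 = 5
d7 = -23/3
endpoint = (157/6, -77/12)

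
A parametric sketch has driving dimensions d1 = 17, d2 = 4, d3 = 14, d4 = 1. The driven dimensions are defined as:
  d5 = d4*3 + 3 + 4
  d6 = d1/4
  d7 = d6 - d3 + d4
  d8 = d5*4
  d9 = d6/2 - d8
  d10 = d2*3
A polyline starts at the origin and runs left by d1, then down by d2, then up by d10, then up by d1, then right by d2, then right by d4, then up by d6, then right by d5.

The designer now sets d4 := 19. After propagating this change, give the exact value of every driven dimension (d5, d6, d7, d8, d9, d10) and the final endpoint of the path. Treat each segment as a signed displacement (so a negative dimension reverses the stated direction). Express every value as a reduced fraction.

d5 = 64
d6 = 17/4
d7 = 37/4
d8 = 256
d9 = -2031/8
d10 = 12
endpoint = (70, 117/4)

Apply edit: d4 := 19
  d5 = d4*3 + 3 + 4 = 64
  d6 = d1/4 = 17/4
  d7 = d6 - d3 + d4 = 37/4
  d8 = d5*4 = 256
  d9 = d6/2 - d8 = -2031/8
  d10 = d2*3 = 12
Walk from origin (0, 0):
  seg 1: left by d1 = 17 → (-17, 0)
  seg 2: down by d2 = 4 → (-17, -4)
  seg 3: up by d10 = 12 → (-17, 8)
  seg 4: up by d1 = 17 → (-17, 25)
  seg 5: right by d2 = 4 → (-13, 25)
  seg 6: right by d4 = 19 → (6, 25)
  seg 7: up by d6 = 17/4 → (6, 117/4)
  seg 8: right by d5 = 64 → (70, 117/4)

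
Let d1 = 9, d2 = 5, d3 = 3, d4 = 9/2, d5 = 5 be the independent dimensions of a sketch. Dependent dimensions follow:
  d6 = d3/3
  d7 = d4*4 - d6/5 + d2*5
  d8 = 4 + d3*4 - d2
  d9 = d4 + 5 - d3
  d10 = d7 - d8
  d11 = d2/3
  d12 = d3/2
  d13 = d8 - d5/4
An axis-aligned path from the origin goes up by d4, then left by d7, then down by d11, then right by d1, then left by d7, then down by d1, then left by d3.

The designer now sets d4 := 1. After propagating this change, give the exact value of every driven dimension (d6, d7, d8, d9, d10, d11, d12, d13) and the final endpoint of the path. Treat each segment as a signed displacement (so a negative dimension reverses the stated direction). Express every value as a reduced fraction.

d6 = 1
d7 = 144/5
d8 = 11
d9 = 3
d10 = 89/5
d11 = 5/3
d12 = 3/2
d13 = 39/4
endpoint = (-258/5, -29/3)

Apply edit: d4 := 1
  d6 = d3/3 = 1
  d7 = d4*4 - d6/5 + d2*5 = 144/5
  d8 = 4 + d3*4 - d2 = 11
  d9 = d4 + 5 - d3 = 3
  d10 = d7 - d8 = 89/5
  d11 = d2/3 = 5/3
  d12 = d3/2 = 3/2
  d13 = d8 - d5/4 = 39/4
Walk from origin (0, 0):
  seg 1: up by d4 = 1 → (0, 1)
  seg 2: left by d7 = 144/5 → (-144/5, 1)
  seg 3: down by d11 = 5/3 → (-144/5, -2/3)
  seg 4: right by d1 = 9 → (-99/5, -2/3)
  seg 5: left by d7 = 144/5 → (-243/5, -2/3)
  seg 6: down by d1 = 9 → (-243/5, -29/3)
  seg 7: left by d3 = 3 → (-258/5, -29/3)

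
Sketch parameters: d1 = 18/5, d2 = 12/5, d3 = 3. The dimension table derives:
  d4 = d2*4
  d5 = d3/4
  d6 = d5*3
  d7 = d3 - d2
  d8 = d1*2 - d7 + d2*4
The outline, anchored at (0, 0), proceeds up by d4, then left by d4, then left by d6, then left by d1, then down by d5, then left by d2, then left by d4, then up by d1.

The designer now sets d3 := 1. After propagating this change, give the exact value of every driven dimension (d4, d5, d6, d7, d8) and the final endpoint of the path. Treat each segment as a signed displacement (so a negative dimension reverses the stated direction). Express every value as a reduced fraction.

Apply edit: d3 := 1
  d4 = d2*4 = 48/5
  d5 = d3/4 = 1/4
  d6 = d5*3 = 3/4
  d7 = d3 - d2 = -7/5
  d8 = d1*2 - d7 + d2*4 = 91/5
Walk from origin (0, 0):
  seg 1: up by d4 = 48/5 → (0, 48/5)
  seg 2: left by d4 = 48/5 → (-48/5, 48/5)
  seg 3: left by d6 = 3/4 → (-207/20, 48/5)
  seg 4: left by d1 = 18/5 → (-279/20, 48/5)
  seg 5: down by d5 = 1/4 → (-279/20, 187/20)
  seg 6: left by d2 = 12/5 → (-327/20, 187/20)
  seg 7: left by d4 = 48/5 → (-519/20, 187/20)
  seg 8: up by d1 = 18/5 → (-519/20, 259/20)

d4 = 48/5
d5 = 1/4
d6 = 3/4
d7 = -7/5
d8 = 91/5
endpoint = (-519/20, 259/20)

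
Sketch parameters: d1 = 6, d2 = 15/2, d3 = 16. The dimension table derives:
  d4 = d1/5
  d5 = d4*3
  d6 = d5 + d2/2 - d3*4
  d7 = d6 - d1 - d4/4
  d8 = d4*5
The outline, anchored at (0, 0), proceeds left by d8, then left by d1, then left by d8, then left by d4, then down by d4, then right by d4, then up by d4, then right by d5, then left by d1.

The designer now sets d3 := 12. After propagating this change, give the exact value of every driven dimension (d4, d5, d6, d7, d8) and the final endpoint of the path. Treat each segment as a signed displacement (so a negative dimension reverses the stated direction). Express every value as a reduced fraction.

Apply edit: d3 := 12
  d4 = d1/5 = 6/5
  d5 = d4*3 = 18/5
  d6 = d5 + d2/2 - d3*4 = -813/20
  d7 = d6 - d1 - d4/4 = -939/20
  d8 = d4*5 = 6
Walk from origin (0, 0):
  seg 1: left by d8 = 6 → (-6, 0)
  seg 2: left by d1 = 6 → (-12, 0)
  seg 3: left by d8 = 6 → (-18, 0)
  seg 4: left by d4 = 6/5 → (-96/5, 0)
  seg 5: down by d4 = 6/5 → (-96/5, -6/5)
  seg 6: right by d4 = 6/5 → (-18, -6/5)
  seg 7: up by d4 = 6/5 → (-18, 0)
  seg 8: right by d5 = 18/5 → (-72/5, 0)
  seg 9: left by d1 = 6 → (-102/5, 0)

d4 = 6/5
d5 = 18/5
d6 = -813/20
d7 = -939/20
d8 = 6
endpoint = (-102/5, 0)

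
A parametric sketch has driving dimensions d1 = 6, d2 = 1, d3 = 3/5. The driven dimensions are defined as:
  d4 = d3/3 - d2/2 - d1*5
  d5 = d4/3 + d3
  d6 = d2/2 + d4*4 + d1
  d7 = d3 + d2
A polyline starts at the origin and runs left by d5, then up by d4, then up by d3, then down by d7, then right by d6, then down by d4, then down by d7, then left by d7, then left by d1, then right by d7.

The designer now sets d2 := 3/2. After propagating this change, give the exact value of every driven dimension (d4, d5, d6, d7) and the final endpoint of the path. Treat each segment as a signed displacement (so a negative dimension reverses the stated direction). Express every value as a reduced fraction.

d4 = -611/20
d5 = -115/12
d6 = -2309/20
d7 = 21/10
endpoint = (-1678/15, -18/5)

Apply edit: d2 := 3/2
  d4 = d3/3 - d2/2 - d1*5 = -611/20
  d5 = d4/3 + d3 = -115/12
  d6 = d2/2 + d4*4 + d1 = -2309/20
  d7 = d3 + d2 = 21/10
Walk from origin (0, 0):
  seg 1: left by d5 = -115/12 → (115/12, 0)
  seg 2: up by d4 = -611/20 → (115/12, -611/20)
  seg 3: up by d3 = 3/5 → (115/12, -599/20)
  seg 4: down by d7 = 21/10 → (115/12, -641/20)
  seg 5: right by d6 = -2309/20 → (-1588/15, -641/20)
  seg 6: down by d4 = -611/20 → (-1588/15, -3/2)
  seg 7: down by d7 = 21/10 → (-1588/15, -18/5)
  seg 8: left by d7 = 21/10 → (-3239/30, -18/5)
  seg 9: left by d1 = 6 → (-3419/30, -18/5)
  seg 10: right by d7 = 21/10 → (-1678/15, -18/5)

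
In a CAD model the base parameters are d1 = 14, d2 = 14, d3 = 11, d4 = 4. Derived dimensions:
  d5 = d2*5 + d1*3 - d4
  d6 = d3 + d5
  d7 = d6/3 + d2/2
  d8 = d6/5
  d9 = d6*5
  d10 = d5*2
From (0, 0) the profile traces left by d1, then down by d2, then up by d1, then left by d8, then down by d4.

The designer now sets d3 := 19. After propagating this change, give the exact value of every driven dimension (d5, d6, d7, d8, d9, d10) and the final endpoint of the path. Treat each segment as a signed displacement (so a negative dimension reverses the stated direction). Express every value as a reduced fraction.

d5 = 108
d6 = 127
d7 = 148/3
d8 = 127/5
d9 = 635
d10 = 216
endpoint = (-197/5, -4)

Apply edit: d3 := 19
  d5 = d2*5 + d1*3 - d4 = 108
  d6 = d3 + d5 = 127
  d7 = d6/3 + d2/2 = 148/3
  d8 = d6/5 = 127/5
  d9 = d6*5 = 635
  d10 = d5*2 = 216
Walk from origin (0, 0):
  seg 1: left by d1 = 14 → (-14, 0)
  seg 2: down by d2 = 14 → (-14, -14)
  seg 3: up by d1 = 14 → (-14, 0)
  seg 4: left by d8 = 127/5 → (-197/5, 0)
  seg 5: down by d4 = 4 → (-197/5, -4)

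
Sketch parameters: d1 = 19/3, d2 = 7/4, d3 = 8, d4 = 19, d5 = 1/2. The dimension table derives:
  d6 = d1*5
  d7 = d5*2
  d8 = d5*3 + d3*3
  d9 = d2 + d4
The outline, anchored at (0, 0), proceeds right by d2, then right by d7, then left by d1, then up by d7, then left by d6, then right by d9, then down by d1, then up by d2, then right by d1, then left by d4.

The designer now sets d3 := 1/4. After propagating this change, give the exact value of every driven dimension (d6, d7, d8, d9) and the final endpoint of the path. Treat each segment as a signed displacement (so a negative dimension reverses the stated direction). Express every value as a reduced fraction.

Apply edit: d3 := 1/4
  d6 = d1*5 = 95/3
  d7 = d5*2 = 1
  d8 = d5*3 + d3*3 = 9/4
  d9 = d2 + d4 = 83/4
Walk from origin (0, 0):
  seg 1: right by d2 = 7/4 → (7/4, 0)
  seg 2: right by d7 = 1 → (11/4, 0)
  seg 3: left by d1 = 19/3 → (-43/12, 0)
  seg 4: up by d7 = 1 → (-43/12, 1)
  seg 5: left by d6 = 95/3 → (-141/4, 1)
  seg 6: right by d9 = 83/4 → (-29/2, 1)
  seg 7: down by d1 = 19/3 → (-29/2, -16/3)
  seg 8: up by d2 = 7/4 → (-29/2, -43/12)
  seg 9: right by d1 = 19/3 → (-49/6, -43/12)
  seg 10: left by d4 = 19 → (-163/6, -43/12)

d6 = 95/3
d7 = 1
d8 = 9/4
d9 = 83/4
endpoint = (-163/6, -43/12)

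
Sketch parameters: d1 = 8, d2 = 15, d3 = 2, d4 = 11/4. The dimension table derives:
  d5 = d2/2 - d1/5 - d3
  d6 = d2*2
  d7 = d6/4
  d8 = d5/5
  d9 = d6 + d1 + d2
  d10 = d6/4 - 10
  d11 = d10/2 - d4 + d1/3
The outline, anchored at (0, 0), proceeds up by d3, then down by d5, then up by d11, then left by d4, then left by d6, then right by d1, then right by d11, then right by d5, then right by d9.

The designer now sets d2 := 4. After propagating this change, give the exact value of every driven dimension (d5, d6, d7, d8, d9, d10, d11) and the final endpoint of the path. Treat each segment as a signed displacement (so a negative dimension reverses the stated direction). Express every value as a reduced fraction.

Apply edit: d2 := 4
  d5 = d2/2 - d1/5 - d3 = -8/5
  d6 = d2*2 = 8
  d7 = d6/4 = 2
  d8 = d5/5 = -8/25
  d9 = d6 + d1 + d2 = 20
  d10 = d6/4 - 10 = -8
  d11 = d10/2 - d4 + d1/3 = -49/12
Walk from origin (0, 0):
  seg 1: up by d3 = 2 → (0, 2)
  seg 2: down by d5 = -8/5 → (0, 18/5)
  seg 3: up by d11 = -49/12 → (0, -29/60)
  seg 4: left by d4 = 11/4 → (-11/4, -29/60)
  seg 5: left by d6 = 8 → (-43/4, -29/60)
  seg 6: right by d1 = 8 → (-11/4, -29/60)
  seg 7: right by d11 = -49/12 → (-41/6, -29/60)
  seg 8: right by d5 = -8/5 → (-253/30, -29/60)
  seg 9: right by d9 = 20 → (347/30, -29/60)

d5 = -8/5
d6 = 8
d7 = 2
d8 = -8/25
d9 = 20
d10 = -8
d11 = -49/12
endpoint = (347/30, -29/60)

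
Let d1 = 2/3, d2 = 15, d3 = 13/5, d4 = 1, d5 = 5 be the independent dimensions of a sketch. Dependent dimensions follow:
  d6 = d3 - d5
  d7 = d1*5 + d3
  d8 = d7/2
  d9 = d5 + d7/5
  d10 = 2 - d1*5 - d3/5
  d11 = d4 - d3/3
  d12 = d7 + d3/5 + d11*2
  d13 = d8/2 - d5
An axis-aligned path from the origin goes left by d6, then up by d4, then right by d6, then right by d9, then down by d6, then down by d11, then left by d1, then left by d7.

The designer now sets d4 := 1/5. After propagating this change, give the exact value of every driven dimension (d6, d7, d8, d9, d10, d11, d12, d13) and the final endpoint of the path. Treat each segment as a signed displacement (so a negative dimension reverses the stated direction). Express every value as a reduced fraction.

Apply edit: d4 := 1/5
  d6 = d3 - d5 = -12/5
  d7 = d1*5 + d3 = 89/15
  d8 = d7/2 = 89/30
  d9 = d5 + d7/5 = 464/75
  d10 = 2 - d1*5 - d3/5 = -139/75
  d11 = d4 - d3/3 = -2/3
  d12 = d7 + d3/5 + d11*2 = 128/25
  d13 = d8/2 - d5 = -211/60
Walk from origin (0, 0):
  seg 1: left by d6 = -12/5 → (12/5, 0)
  seg 2: up by d4 = 1/5 → (12/5, 1/5)
  seg 3: right by d6 = -12/5 → (0, 1/5)
  seg 4: right by d9 = 464/75 → (464/75, 1/5)
  seg 5: down by d6 = -12/5 → (464/75, 13/5)
  seg 6: down by d11 = -2/3 → (464/75, 49/15)
  seg 7: left by d1 = 2/3 → (138/25, 49/15)
  seg 8: left by d7 = 89/15 → (-31/75, 49/15)

d6 = -12/5
d7 = 89/15
d8 = 89/30
d9 = 464/75
d10 = -139/75
d11 = -2/3
d12 = 128/25
d13 = -211/60
endpoint = (-31/75, 49/15)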